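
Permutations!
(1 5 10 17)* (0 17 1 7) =[17, 5, 2, 3, 4, 10, 6, 0, 8, 9, 1, 11, 12, 13, 14, 15, 16, 7] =(0 17 7)(1 5 10)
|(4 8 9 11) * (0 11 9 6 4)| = 6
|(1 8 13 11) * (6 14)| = 4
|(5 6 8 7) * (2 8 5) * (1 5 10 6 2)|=10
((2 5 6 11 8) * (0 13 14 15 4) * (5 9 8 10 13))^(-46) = (0 4 15 14 13 10 11 6 5)(2 8 9)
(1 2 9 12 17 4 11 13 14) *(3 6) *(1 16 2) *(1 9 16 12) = [0, 9, 16, 6, 11, 5, 3, 7, 8, 1, 10, 13, 17, 14, 12, 15, 2, 4] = (1 9)(2 16)(3 6)(4 11 13 14 12 17)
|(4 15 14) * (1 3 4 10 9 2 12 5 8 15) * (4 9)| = 11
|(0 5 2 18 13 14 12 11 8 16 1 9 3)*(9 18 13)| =13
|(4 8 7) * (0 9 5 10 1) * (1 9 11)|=|(0 11 1)(4 8 7)(5 10 9)|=3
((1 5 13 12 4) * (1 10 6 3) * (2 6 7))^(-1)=(1 3 6 2 7 10 4 12 13 5)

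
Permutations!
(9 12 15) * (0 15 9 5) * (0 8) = (0 15 5 8)(9 12) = [15, 1, 2, 3, 4, 8, 6, 7, 0, 12, 10, 11, 9, 13, 14, 5]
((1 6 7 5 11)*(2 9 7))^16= (1 2 7 11 6 9 5)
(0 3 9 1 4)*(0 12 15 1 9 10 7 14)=[3, 4, 2, 10, 12, 5, 6, 14, 8, 9, 7, 11, 15, 13, 0, 1]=(0 3 10 7 14)(1 4 12 15)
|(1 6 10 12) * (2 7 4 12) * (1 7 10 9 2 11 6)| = |(2 10 11 6 9)(4 12 7)| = 15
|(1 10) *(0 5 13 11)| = 4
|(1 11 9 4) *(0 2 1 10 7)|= 8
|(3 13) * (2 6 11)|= |(2 6 11)(3 13)|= 6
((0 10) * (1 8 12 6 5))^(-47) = ((0 10)(1 8 12 6 5))^(-47) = (0 10)(1 6 8 5 12)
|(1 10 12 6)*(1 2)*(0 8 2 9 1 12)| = 8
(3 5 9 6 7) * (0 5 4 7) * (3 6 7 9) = (0 5 3 4 9 7 6) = [5, 1, 2, 4, 9, 3, 0, 6, 8, 7]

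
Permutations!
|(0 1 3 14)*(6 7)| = 4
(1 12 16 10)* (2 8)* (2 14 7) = [0, 12, 8, 3, 4, 5, 6, 2, 14, 9, 1, 11, 16, 13, 7, 15, 10] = (1 12 16 10)(2 8 14 7)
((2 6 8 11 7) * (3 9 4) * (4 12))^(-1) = ((2 6 8 11 7)(3 9 12 4))^(-1) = (2 7 11 8 6)(3 4 12 9)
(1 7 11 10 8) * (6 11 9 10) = [0, 7, 2, 3, 4, 5, 11, 9, 1, 10, 8, 6] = (1 7 9 10 8)(6 11)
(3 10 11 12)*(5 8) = [0, 1, 2, 10, 4, 8, 6, 7, 5, 9, 11, 12, 3] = (3 10 11 12)(5 8)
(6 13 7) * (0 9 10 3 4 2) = (0 9 10 3 4 2)(6 13 7) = [9, 1, 0, 4, 2, 5, 13, 6, 8, 10, 3, 11, 12, 7]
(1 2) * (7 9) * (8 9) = (1 2)(7 8 9) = [0, 2, 1, 3, 4, 5, 6, 8, 9, 7]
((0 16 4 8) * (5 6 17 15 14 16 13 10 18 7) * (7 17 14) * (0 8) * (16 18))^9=((0 13 10 16 4)(5 6 14 18 17 15 7))^9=(0 4 16 10 13)(5 14 17 7 6 18 15)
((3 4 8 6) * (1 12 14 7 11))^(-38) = (1 14 11 12 7)(3 8)(4 6)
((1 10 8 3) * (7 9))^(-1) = (1 3 8 10)(7 9)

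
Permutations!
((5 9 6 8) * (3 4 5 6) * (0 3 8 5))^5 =(0 4 3)(5 9 8 6)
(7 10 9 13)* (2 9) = (2 9 13 7 10) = [0, 1, 9, 3, 4, 5, 6, 10, 8, 13, 2, 11, 12, 7]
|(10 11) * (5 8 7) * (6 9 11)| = |(5 8 7)(6 9 11 10)| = 12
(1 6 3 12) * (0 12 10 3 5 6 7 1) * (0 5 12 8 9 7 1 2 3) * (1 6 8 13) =(0 13 1 6 12 5 8 9 7 2 3 10) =[13, 6, 3, 10, 4, 8, 12, 2, 9, 7, 0, 11, 5, 1]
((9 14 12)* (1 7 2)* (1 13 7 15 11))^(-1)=(1 11 15)(2 7 13)(9 12 14)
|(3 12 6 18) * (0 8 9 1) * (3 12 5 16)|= 12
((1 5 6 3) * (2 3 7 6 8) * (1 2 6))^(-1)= ((1 5 8 6 7)(2 3))^(-1)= (1 7 6 8 5)(2 3)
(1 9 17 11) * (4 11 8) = (1 9 17 8 4 11) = [0, 9, 2, 3, 11, 5, 6, 7, 4, 17, 10, 1, 12, 13, 14, 15, 16, 8]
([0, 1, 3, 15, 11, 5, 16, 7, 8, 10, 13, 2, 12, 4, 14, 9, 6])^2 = [0, 1, 15, 9, 2, 5, 6, 7, 8, 13, 4, 3, 12, 11, 14, 10, 16]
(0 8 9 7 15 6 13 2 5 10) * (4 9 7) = (0 8 7 15 6 13 2 5 10)(4 9) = [8, 1, 5, 3, 9, 10, 13, 15, 7, 4, 0, 11, 12, 2, 14, 6]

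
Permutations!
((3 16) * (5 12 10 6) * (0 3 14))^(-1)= (0 14 16 3)(5 6 10 12)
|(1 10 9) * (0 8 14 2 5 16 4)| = 21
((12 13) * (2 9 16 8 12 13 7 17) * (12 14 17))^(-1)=((2 9 16 8 14 17)(7 12))^(-1)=(2 17 14 8 16 9)(7 12)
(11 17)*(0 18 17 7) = (0 18 17 11 7) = [18, 1, 2, 3, 4, 5, 6, 0, 8, 9, 10, 7, 12, 13, 14, 15, 16, 11, 17]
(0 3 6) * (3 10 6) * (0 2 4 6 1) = (0 10 1)(2 4 6) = [10, 0, 4, 3, 6, 5, 2, 7, 8, 9, 1]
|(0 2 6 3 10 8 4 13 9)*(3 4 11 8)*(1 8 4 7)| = |(0 2 6 7 1 8 11 4 13 9)(3 10)| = 10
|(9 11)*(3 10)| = |(3 10)(9 11)| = 2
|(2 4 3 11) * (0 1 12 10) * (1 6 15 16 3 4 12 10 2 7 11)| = 14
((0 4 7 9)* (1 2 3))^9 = (0 4 7 9)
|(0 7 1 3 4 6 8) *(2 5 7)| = 9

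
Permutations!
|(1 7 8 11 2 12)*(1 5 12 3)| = |(1 7 8 11 2 3)(5 12)| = 6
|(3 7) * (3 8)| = 3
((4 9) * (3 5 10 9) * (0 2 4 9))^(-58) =(0 4 5)(2 3 10) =((0 2 4 3 5 10))^(-58)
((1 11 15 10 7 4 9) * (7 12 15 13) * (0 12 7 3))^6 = (0 9 12 1 15 11 10 13 7 3 4)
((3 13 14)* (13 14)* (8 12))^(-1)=((3 14)(8 12))^(-1)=(3 14)(8 12)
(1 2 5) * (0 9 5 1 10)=[9, 2, 1, 3, 4, 10, 6, 7, 8, 5, 0]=(0 9 5 10)(1 2)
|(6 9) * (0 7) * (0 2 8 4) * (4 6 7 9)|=7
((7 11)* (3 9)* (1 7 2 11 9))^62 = (11)(1 9)(3 7)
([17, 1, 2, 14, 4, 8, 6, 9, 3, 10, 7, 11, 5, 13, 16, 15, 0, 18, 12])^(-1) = (0 16 14 3 8 5 12 18 17)(7 10 9)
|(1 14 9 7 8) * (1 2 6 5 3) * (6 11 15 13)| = 12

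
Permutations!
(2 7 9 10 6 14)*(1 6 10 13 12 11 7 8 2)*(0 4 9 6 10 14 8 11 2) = (0 4 9 13 12 2 11 7 6 8)(1 10 14) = [4, 10, 11, 3, 9, 5, 8, 6, 0, 13, 14, 7, 2, 12, 1]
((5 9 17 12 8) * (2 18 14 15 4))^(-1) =(2 4 15 14 18)(5 8 12 17 9)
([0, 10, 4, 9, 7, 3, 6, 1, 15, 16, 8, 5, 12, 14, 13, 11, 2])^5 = [0, 5, 8, 7, 15, 4, 6, 11, 9, 1, 3, 2, 12, 14, 13, 16, 10]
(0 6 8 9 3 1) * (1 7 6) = [1, 0, 2, 7, 4, 5, 8, 6, 9, 3] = (0 1)(3 7 6 8 9)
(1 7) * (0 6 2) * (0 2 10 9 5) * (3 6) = (0 3 6 10 9 5)(1 7) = [3, 7, 2, 6, 4, 0, 10, 1, 8, 5, 9]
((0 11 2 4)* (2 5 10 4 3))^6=(0 11 5 10 4)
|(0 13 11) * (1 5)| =|(0 13 11)(1 5)| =6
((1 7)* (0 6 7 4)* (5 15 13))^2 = ((0 6 7 1 4)(5 15 13))^2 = (0 7 4 6 1)(5 13 15)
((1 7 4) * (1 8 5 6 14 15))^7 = (1 15 14 6 5 8 4 7)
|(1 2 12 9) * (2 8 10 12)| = 5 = |(1 8 10 12 9)|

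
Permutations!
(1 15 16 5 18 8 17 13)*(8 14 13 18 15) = (1 8 17 18 14 13)(5 15 16) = [0, 8, 2, 3, 4, 15, 6, 7, 17, 9, 10, 11, 12, 1, 13, 16, 5, 18, 14]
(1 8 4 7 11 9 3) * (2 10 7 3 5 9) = (1 8 4 3)(2 10 7 11)(5 9) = [0, 8, 10, 1, 3, 9, 6, 11, 4, 5, 7, 2]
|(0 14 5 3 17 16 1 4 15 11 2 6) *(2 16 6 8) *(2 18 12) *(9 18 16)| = 30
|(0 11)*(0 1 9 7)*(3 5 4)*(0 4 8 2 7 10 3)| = 11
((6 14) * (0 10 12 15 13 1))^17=((0 10 12 15 13 1)(6 14))^17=(0 1 13 15 12 10)(6 14)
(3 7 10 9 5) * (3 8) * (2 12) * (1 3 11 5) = (1 3 7 10 9)(2 12)(5 8 11) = [0, 3, 12, 7, 4, 8, 6, 10, 11, 1, 9, 5, 2]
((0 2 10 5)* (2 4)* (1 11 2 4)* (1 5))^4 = ((0 5)(1 11 2 10))^4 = (11)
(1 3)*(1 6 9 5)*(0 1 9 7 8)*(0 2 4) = (0 1 3 6 7 8 2 4)(5 9) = [1, 3, 4, 6, 0, 9, 7, 8, 2, 5]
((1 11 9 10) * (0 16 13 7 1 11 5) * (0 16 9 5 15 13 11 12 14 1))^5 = ((0 9 10 12 14 1 15 13 7)(5 16 11))^5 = (0 1 9 15 10 13 12 7 14)(5 11 16)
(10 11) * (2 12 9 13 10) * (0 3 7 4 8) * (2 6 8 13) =(0 3 7 4 13 10 11 6 8)(2 12 9) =[3, 1, 12, 7, 13, 5, 8, 4, 0, 2, 11, 6, 9, 10]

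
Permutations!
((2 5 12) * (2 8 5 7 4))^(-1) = (2 4 7)(5 8 12)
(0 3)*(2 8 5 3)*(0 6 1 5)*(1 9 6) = [2, 5, 8, 1, 4, 3, 9, 7, 0, 6] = (0 2 8)(1 5 3)(6 9)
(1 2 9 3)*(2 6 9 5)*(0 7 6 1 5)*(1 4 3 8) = [7, 4, 0, 5, 3, 2, 9, 6, 1, 8] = (0 7 6 9 8 1 4 3 5 2)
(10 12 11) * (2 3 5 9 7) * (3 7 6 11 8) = (2 7)(3 5 9 6 11 10 12 8) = [0, 1, 7, 5, 4, 9, 11, 2, 3, 6, 12, 10, 8]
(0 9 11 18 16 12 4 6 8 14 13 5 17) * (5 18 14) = (0 9 11 14 13 18 16 12 4 6 8 5 17) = [9, 1, 2, 3, 6, 17, 8, 7, 5, 11, 10, 14, 4, 18, 13, 15, 12, 0, 16]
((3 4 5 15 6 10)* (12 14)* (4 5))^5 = (15)(12 14)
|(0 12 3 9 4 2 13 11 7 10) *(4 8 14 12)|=|(0 4 2 13 11 7 10)(3 9 8 14 12)|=35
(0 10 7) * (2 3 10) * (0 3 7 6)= (0 2 7 3 10 6)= [2, 1, 7, 10, 4, 5, 0, 3, 8, 9, 6]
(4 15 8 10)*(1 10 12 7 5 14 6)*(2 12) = (1 10 4 15 8 2 12 7 5 14 6) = [0, 10, 12, 3, 15, 14, 1, 5, 2, 9, 4, 11, 7, 13, 6, 8]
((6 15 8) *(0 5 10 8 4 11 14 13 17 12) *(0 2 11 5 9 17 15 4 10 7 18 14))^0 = ((0 9 17 12 2 11)(4 5 7 18 14 13 15 10 8 6))^0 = (18)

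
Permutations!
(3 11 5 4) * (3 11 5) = (3 5 4 11) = [0, 1, 2, 5, 11, 4, 6, 7, 8, 9, 10, 3]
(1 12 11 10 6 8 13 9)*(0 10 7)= (0 10 6 8 13 9 1 12 11 7)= [10, 12, 2, 3, 4, 5, 8, 0, 13, 1, 6, 7, 11, 9]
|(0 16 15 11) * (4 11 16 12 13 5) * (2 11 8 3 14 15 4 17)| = 42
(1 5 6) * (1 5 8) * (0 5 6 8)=(0 5 8 1)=[5, 0, 2, 3, 4, 8, 6, 7, 1]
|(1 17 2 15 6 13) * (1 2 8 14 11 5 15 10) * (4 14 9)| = |(1 17 8 9 4 14 11 5 15 6 13 2 10)| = 13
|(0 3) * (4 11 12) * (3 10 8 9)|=|(0 10 8 9 3)(4 11 12)|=15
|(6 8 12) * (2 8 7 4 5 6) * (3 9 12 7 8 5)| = |(2 5 6 8 7 4 3 9 12)| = 9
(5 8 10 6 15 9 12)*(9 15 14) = (15)(5 8 10 6 14 9 12) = [0, 1, 2, 3, 4, 8, 14, 7, 10, 12, 6, 11, 5, 13, 9, 15]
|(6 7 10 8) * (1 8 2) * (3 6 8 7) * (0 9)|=4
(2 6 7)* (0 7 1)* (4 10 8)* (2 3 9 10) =(0 7 3 9 10 8 4 2 6 1) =[7, 0, 6, 9, 2, 5, 1, 3, 4, 10, 8]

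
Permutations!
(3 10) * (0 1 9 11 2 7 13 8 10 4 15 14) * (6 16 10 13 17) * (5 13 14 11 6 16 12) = [1, 9, 7, 4, 15, 13, 12, 17, 14, 6, 3, 2, 5, 8, 0, 11, 10, 16] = (0 1 9 6 12 5 13 8 14)(2 7 17 16 10 3 4 15 11)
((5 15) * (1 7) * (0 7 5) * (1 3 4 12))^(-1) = (0 15 5 1 12 4 3 7)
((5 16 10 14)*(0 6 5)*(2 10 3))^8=((0 6 5 16 3 2 10 14))^8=(16)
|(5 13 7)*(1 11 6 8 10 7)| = |(1 11 6 8 10 7 5 13)| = 8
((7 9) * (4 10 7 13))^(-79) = (4 10 7 9 13)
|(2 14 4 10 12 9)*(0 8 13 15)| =12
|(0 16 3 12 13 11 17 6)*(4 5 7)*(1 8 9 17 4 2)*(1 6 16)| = 15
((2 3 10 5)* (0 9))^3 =((0 9)(2 3 10 5))^3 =(0 9)(2 5 10 3)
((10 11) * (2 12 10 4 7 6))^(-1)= ((2 12 10 11 4 7 6))^(-1)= (2 6 7 4 11 10 12)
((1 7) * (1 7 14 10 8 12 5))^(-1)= ((1 14 10 8 12 5))^(-1)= (1 5 12 8 10 14)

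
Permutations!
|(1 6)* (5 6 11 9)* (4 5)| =|(1 11 9 4 5 6)| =6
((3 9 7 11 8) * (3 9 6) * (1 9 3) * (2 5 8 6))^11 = (1 9 7 11 6)(2 3 8 5) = ((1 9 7 11 6)(2 5 8 3))^11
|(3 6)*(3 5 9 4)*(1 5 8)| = |(1 5 9 4 3 6 8)| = 7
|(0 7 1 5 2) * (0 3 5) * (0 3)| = |(0 7 1 3 5 2)| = 6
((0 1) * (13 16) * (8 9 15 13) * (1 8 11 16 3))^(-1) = (0 1 3 13 15 9 8)(11 16)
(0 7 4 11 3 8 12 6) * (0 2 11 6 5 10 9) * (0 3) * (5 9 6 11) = (0 7 4 11)(2 5 10 6)(3 8 12 9) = [7, 1, 5, 8, 11, 10, 2, 4, 12, 3, 6, 0, 9]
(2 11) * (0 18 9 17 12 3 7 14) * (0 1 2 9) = (0 18)(1 2 11 9 17 12 3 7 14) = [18, 2, 11, 7, 4, 5, 6, 14, 8, 17, 10, 9, 3, 13, 1, 15, 16, 12, 0]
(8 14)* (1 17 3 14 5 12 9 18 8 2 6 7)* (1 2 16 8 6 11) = (1 17 3 14 16 8 5 12 9 18 6 7 2 11) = [0, 17, 11, 14, 4, 12, 7, 2, 5, 18, 10, 1, 9, 13, 16, 15, 8, 3, 6]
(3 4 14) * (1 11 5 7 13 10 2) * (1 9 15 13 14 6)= (1 11 5 7 14 3 4 6)(2 9 15 13 10)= [0, 11, 9, 4, 6, 7, 1, 14, 8, 15, 2, 5, 12, 10, 3, 13]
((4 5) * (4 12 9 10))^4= (4 10 9 12 5)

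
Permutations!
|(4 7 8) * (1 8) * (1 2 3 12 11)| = |(1 8 4 7 2 3 12 11)| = 8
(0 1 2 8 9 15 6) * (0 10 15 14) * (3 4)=[1, 2, 8, 4, 3, 5, 10, 7, 9, 14, 15, 11, 12, 13, 0, 6]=(0 1 2 8 9 14)(3 4)(6 10 15)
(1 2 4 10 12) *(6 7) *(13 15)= (1 2 4 10 12)(6 7)(13 15)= [0, 2, 4, 3, 10, 5, 7, 6, 8, 9, 12, 11, 1, 15, 14, 13]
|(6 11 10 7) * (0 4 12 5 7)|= 8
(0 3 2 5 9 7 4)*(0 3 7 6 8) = (0 7 4 3 2 5 9 6 8) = [7, 1, 5, 2, 3, 9, 8, 4, 0, 6]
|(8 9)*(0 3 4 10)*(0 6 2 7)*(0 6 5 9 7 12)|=11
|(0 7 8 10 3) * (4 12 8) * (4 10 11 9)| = |(0 7 10 3)(4 12 8 11 9)| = 20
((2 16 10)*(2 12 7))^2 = ((2 16 10 12 7))^2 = (2 10 7 16 12)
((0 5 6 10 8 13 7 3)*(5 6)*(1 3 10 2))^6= ((0 6 2 1 3)(7 10 8 13))^6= (0 6 2 1 3)(7 8)(10 13)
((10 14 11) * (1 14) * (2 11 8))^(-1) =(1 10 11 2 8 14) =((1 14 8 2 11 10))^(-1)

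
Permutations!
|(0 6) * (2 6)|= 3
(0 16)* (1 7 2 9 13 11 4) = [16, 7, 9, 3, 1, 5, 6, 2, 8, 13, 10, 4, 12, 11, 14, 15, 0] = (0 16)(1 7 2 9 13 11 4)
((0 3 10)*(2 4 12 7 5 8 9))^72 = ((0 3 10)(2 4 12 7 5 8 9))^72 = (2 12 5 9 4 7 8)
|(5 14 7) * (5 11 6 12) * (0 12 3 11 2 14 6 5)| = |(0 12)(2 14 7)(3 11 5 6)| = 12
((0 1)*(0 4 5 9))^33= (0 5 1 9 4)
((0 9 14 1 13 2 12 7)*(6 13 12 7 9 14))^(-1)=(0 7 2 13 6 9 12 1 14)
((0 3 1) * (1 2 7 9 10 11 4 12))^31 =(0 3 2 7 9 10 11 4 12 1)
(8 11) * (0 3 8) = [3, 1, 2, 8, 4, 5, 6, 7, 11, 9, 10, 0] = (0 3 8 11)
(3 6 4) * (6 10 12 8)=[0, 1, 2, 10, 3, 5, 4, 7, 6, 9, 12, 11, 8]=(3 10 12 8 6 4)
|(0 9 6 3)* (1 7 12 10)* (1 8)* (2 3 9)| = |(0 2 3)(1 7 12 10 8)(6 9)| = 30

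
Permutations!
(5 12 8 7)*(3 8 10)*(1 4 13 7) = (1 4 13 7 5 12 10 3 8) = [0, 4, 2, 8, 13, 12, 6, 5, 1, 9, 3, 11, 10, 7]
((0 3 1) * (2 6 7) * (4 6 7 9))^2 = ((0 3 1)(2 7)(4 6 9))^2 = (0 1 3)(4 9 6)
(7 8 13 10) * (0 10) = [10, 1, 2, 3, 4, 5, 6, 8, 13, 9, 7, 11, 12, 0] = (0 10 7 8 13)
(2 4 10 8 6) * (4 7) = (2 7 4 10 8 6) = [0, 1, 7, 3, 10, 5, 2, 4, 6, 9, 8]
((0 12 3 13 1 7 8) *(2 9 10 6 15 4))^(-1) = ((0 12 3 13 1 7 8)(2 9 10 6 15 4))^(-1) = (0 8 7 1 13 3 12)(2 4 15 6 10 9)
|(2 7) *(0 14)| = 2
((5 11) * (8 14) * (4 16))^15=(4 16)(5 11)(8 14)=((4 16)(5 11)(8 14))^15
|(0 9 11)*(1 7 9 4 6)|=7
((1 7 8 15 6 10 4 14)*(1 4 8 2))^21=(4 14)(6 10 8 15)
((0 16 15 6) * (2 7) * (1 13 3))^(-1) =(0 6 15 16)(1 3 13)(2 7)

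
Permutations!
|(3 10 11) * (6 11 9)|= |(3 10 9 6 11)|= 5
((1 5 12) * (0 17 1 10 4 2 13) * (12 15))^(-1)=((0 17 1 5 15 12 10 4 2 13))^(-1)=(0 13 2 4 10 12 15 5 1 17)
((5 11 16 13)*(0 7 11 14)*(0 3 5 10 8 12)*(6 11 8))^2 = ((0 7 8 12)(3 5 14)(6 11 16 13 10))^2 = (0 8)(3 14 5)(6 16 10 11 13)(7 12)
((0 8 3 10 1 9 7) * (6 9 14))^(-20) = ((0 8 3 10 1 14 6 9 7))^(-20) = (0 9 14 10 8 7 6 1 3)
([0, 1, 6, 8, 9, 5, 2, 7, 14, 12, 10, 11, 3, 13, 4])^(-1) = [0, 1, 6, 12, 14, 5, 2, 7, 3, 4, 10, 11, 9, 13, 8]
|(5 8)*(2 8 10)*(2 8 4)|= 6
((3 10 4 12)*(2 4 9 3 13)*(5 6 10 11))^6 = (2 12)(4 13)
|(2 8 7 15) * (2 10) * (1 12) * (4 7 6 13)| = |(1 12)(2 8 6 13 4 7 15 10)| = 8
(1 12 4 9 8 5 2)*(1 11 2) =(1 12 4 9 8 5)(2 11) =[0, 12, 11, 3, 9, 1, 6, 7, 5, 8, 10, 2, 4]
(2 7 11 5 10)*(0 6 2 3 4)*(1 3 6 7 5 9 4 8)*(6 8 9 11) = (11)(0 7 6 2 5 10 8 1 3 9 4) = [7, 3, 5, 9, 0, 10, 2, 6, 1, 4, 8, 11]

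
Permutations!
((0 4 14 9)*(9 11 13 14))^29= ((0 4 9)(11 13 14))^29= (0 9 4)(11 14 13)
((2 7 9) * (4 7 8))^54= ((2 8 4 7 9))^54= (2 9 7 4 8)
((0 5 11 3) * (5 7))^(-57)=(0 11 7 3 5)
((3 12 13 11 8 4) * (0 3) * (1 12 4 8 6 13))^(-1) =(0 4 3)(1 12)(6 11 13) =((0 3 4)(1 12)(6 13 11))^(-1)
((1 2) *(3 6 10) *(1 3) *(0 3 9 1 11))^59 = ((0 3 6 10 11)(1 2 9))^59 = (0 11 10 6 3)(1 9 2)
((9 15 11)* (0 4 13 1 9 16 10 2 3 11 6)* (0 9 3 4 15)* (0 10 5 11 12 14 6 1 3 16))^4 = (0 5 1)(2 12 10 3 9 13 6 4 14)(11 16 15)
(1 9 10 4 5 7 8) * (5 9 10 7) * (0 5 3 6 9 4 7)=[5, 10, 2, 6, 4, 3, 9, 8, 1, 0, 7]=(0 5 3 6 9)(1 10 7 8)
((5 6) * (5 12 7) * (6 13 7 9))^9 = ((5 13 7)(6 12 9))^9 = (13)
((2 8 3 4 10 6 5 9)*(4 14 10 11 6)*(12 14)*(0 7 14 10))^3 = ((0 7 14)(2 8 3 12 10 4 11 6 5 9))^3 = (14)(2 12 11 9 3 4 5 8 10 6)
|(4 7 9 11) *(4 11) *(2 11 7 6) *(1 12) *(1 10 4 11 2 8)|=6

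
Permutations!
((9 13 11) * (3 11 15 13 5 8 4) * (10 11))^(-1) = (3 4 8 5 9 11 10)(13 15)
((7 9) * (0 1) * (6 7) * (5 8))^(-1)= (0 1)(5 8)(6 9 7)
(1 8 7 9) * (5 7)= (1 8 5 7 9)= [0, 8, 2, 3, 4, 7, 6, 9, 5, 1]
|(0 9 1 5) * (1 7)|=|(0 9 7 1 5)|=5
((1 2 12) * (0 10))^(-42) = ((0 10)(1 2 12))^(-42) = (12)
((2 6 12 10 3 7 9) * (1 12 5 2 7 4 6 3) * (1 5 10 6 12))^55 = (2 5 10 6 12 4 3)(7 9)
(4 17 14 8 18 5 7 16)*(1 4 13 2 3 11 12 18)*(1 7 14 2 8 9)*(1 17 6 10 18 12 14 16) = (1 4 6 10 18 5 16 13 8 7)(2 3 11 14 9 17) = [0, 4, 3, 11, 6, 16, 10, 1, 7, 17, 18, 14, 12, 8, 9, 15, 13, 2, 5]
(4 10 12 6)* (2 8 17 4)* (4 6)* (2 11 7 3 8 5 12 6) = [0, 1, 5, 8, 10, 12, 11, 3, 17, 9, 6, 7, 4, 13, 14, 15, 16, 2] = (2 5 12 4 10 6 11 7 3 8 17)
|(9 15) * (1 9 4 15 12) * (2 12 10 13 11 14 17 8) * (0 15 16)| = 20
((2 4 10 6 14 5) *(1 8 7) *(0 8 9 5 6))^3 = (0 1 2)(4 8 9)(5 10 7)(6 14)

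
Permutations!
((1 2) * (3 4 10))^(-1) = ((1 2)(3 4 10))^(-1) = (1 2)(3 10 4)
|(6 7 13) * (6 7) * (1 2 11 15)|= 4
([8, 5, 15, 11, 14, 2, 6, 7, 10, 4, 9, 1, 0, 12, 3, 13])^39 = [15, 14, 11, 9, 8, 3, 6, 7, 13, 0, 12, 4, 2, 5, 10, 1]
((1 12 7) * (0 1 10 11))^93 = (0 7)(1 10)(11 12)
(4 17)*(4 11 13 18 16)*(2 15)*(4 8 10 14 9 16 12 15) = [0, 1, 4, 3, 17, 5, 6, 7, 10, 16, 14, 13, 15, 18, 9, 2, 8, 11, 12] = (2 4 17 11 13 18 12 15)(8 10 14 9 16)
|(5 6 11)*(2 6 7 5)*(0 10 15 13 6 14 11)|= 30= |(0 10 15 13 6)(2 14 11)(5 7)|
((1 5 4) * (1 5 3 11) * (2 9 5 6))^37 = ((1 3 11)(2 9 5 4 6))^37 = (1 3 11)(2 5 6 9 4)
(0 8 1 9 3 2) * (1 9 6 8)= (0 1 6 8 9 3 2)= [1, 6, 0, 2, 4, 5, 8, 7, 9, 3]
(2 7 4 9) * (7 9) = (2 9)(4 7) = [0, 1, 9, 3, 7, 5, 6, 4, 8, 2]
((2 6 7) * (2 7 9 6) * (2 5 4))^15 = (6 9) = ((2 5 4)(6 9))^15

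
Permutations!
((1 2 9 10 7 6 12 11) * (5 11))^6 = (1 12 10)(2 5 7)(6 9 11)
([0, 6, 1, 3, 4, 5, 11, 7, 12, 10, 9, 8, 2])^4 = [0, 12, 8, 3, 4, 5, 2, 7, 6, 9, 10, 1, 11]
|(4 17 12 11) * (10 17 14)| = 6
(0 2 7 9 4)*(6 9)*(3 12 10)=[2, 1, 7, 12, 0, 5, 9, 6, 8, 4, 3, 11, 10]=(0 2 7 6 9 4)(3 12 10)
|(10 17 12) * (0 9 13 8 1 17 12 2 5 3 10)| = 11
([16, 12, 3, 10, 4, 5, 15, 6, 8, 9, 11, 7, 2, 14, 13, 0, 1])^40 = (0 11 12 15 10 1 6 3 16 7 2)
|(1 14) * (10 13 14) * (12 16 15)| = |(1 10 13 14)(12 16 15)| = 12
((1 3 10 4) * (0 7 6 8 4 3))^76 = ((0 7 6 8 4 1)(3 10))^76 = (10)(0 4 6)(1 8 7)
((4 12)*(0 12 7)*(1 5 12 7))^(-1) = (0 7)(1 4 12 5)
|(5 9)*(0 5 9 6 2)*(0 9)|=|(0 5 6 2 9)|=5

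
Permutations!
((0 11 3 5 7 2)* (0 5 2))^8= ((0 11 3 2 5 7))^8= (0 3 5)(2 7 11)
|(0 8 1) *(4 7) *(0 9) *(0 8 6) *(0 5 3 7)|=6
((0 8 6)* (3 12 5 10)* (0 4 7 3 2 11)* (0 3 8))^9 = (2 12)(3 10)(4 7 8 6)(5 11)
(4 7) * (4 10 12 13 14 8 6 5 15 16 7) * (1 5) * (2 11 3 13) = (1 5 15 16 7 10 12 2 11 3 13 14 8 6) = [0, 5, 11, 13, 4, 15, 1, 10, 6, 9, 12, 3, 2, 14, 8, 16, 7]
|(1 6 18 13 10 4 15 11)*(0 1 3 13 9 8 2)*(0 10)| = 13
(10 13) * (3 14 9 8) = [0, 1, 2, 14, 4, 5, 6, 7, 3, 8, 13, 11, 12, 10, 9] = (3 14 9 8)(10 13)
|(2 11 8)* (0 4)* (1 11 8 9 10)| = 4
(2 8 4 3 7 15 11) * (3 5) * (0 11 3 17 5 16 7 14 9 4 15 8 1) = [11, 0, 1, 14, 16, 17, 6, 8, 15, 4, 10, 2, 12, 13, 9, 3, 7, 5] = (0 11 2 1)(3 14 9 4 16 7 8 15)(5 17)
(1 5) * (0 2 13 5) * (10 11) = (0 2 13 5 1)(10 11) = [2, 0, 13, 3, 4, 1, 6, 7, 8, 9, 11, 10, 12, 5]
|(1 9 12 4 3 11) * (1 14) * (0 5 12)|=9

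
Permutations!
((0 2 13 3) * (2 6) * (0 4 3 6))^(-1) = (2 6 13)(3 4)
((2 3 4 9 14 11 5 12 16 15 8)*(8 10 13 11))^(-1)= (2 8 14 9 4 3)(5 11 13 10 15 16 12)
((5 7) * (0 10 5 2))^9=((0 10 5 7 2))^9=(0 2 7 5 10)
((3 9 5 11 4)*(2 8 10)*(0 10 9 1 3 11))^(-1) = ((0 10 2 8 9 5)(1 3)(4 11))^(-1) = (0 5 9 8 2 10)(1 3)(4 11)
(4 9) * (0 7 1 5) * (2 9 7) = [2, 5, 9, 3, 7, 0, 6, 1, 8, 4] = (0 2 9 4 7 1 5)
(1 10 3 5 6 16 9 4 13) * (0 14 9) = (0 14 9 4 13 1 10 3 5 6 16) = [14, 10, 2, 5, 13, 6, 16, 7, 8, 4, 3, 11, 12, 1, 9, 15, 0]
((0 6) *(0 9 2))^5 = (0 6 9 2) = ((0 6 9 2))^5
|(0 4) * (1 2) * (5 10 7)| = |(0 4)(1 2)(5 10 7)| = 6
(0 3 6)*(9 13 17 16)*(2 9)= [3, 1, 9, 6, 4, 5, 0, 7, 8, 13, 10, 11, 12, 17, 14, 15, 2, 16]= (0 3 6)(2 9 13 17 16)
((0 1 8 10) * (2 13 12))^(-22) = ((0 1 8 10)(2 13 12))^(-22) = (0 8)(1 10)(2 12 13)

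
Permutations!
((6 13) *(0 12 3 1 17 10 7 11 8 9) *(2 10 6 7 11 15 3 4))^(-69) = ((0 12 4 2 10 11 8 9)(1 17 6 13 7 15 3))^(-69) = (0 2 8 12 10 9 4 11)(1 17 6 13 7 15 3)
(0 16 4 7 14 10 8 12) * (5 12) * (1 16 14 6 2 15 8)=(0 14 10 1 16 4 7 6 2 15 8 5 12)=[14, 16, 15, 3, 7, 12, 2, 6, 5, 9, 1, 11, 0, 13, 10, 8, 4]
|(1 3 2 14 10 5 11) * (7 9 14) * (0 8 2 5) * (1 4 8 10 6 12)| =12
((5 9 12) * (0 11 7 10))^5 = ((0 11 7 10)(5 9 12))^5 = (0 11 7 10)(5 12 9)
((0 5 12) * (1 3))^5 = (0 12 5)(1 3)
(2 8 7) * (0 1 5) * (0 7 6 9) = (0 1 5 7 2 8 6 9) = [1, 5, 8, 3, 4, 7, 9, 2, 6, 0]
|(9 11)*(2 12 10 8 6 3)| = 6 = |(2 12 10 8 6 3)(9 11)|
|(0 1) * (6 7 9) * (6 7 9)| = |(0 1)(6 9 7)| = 6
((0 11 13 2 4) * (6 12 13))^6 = (0 4 2 13 12 6 11)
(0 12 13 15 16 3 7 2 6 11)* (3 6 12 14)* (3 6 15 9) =(0 14 6 11)(2 12 13 9 3 7)(15 16) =[14, 1, 12, 7, 4, 5, 11, 2, 8, 3, 10, 0, 13, 9, 6, 16, 15]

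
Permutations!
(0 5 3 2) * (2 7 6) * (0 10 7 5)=(2 10 7 6)(3 5)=[0, 1, 10, 5, 4, 3, 2, 6, 8, 9, 7]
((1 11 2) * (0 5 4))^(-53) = (0 5 4)(1 11 2)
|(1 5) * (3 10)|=|(1 5)(3 10)|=2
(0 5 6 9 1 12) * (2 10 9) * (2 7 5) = [2, 12, 10, 3, 4, 6, 7, 5, 8, 1, 9, 11, 0] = (0 2 10 9 1 12)(5 6 7)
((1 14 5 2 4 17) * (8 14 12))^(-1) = (1 17 4 2 5 14 8 12)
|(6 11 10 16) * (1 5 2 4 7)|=20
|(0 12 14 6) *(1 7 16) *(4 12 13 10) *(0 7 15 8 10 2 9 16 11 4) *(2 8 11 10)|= |(0 13 8 2 9 16 1 15 11 4 12 14 6 7 10)|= 15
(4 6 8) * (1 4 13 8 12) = (1 4 6 12)(8 13) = [0, 4, 2, 3, 6, 5, 12, 7, 13, 9, 10, 11, 1, 8]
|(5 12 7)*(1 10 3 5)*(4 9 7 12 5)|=6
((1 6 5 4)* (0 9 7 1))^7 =(9)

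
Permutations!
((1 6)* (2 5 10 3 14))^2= ((1 6)(2 5 10 3 14))^2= (2 10 14 5 3)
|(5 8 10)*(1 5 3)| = 5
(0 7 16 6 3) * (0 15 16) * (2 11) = (0 7)(2 11)(3 15 16 6) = [7, 1, 11, 15, 4, 5, 3, 0, 8, 9, 10, 2, 12, 13, 14, 16, 6]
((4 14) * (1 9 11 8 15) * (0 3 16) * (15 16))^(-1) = (0 16 8 11 9 1 15 3)(4 14)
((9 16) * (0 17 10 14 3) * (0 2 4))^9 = ((0 17 10 14 3 2 4)(9 16))^9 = (0 10 3 4 17 14 2)(9 16)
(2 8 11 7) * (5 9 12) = (2 8 11 7)(5 9 12) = [0, 1, 8, 3, 4, 9, 6, 2, 11, 12, 10, 7, 5]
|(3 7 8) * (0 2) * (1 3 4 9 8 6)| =|(0 2)(1 3 7 6)(4 9 8)| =12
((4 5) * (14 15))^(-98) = (15)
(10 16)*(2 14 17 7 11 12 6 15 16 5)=(2 14 17 7 11 12 6 15 16 10 5)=[0, 1, 14, 3, 4, 2, 15, 11, 8, 9, 5, 12, 6, 13, 17, 16, 10, 7]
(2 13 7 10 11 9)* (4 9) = [0, 1, 13, 3, 9, 5, 6, 10, 8, 2, 11, 4, 12, 7] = (2 13 7 10 11 4 9)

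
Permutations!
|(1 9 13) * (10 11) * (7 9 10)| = |(1 10 11 7 9 13)| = 6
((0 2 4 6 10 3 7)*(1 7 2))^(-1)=(0 7 1)(2 3 10 6 4)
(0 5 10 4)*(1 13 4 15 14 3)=[5, 13, 2, 1, 0, 10, 6, 7, 8, 9, 15, 11, 12, 4, 3, 14]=(0 5 10 15 14 3 1 13 4)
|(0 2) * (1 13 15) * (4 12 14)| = 6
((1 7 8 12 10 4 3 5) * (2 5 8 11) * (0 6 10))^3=(0 4 12 10 8 6 3)(1 2 7 5 11)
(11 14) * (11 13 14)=(13 14)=[0, 1, 2, 3, 4, 5, 6, 7, 8, 9, 10, 11, 12, 14, 13]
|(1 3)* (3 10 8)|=4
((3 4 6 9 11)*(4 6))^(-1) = ((3 6 9 11))^(-1) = (3 11 9 6)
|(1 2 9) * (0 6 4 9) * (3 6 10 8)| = 9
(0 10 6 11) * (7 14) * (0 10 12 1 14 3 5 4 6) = (0 12 1 14 7 3 5 4 6 11 10) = [12, 14, 2, 5, 6, 4, 11, 3, 8, 9, 0, 10, 1, 13, 7]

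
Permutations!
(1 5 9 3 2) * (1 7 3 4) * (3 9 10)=(1 5 10 3 2 7 9 4)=[0, 5, 7, 2, 1, 10, 6, 9, 8, 4, 3]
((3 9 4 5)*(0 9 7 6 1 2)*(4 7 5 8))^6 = (9)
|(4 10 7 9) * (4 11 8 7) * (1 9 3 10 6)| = |(1 9 11 8 7 3 10 4 6)| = 9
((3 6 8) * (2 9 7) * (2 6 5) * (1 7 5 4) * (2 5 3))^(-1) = ((1 7 6 8 2 9 3 4))^(-1) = (1 4 3 9 2 8 6 7)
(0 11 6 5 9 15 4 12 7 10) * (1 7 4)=[11, 7, 2, 3, 12, 9, 5, 10, 8, 15, 0, 6, 4, 13, 14, 1]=(0 11 6 5 9 15 1 7 10)(4 12)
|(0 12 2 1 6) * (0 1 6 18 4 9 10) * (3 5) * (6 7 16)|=22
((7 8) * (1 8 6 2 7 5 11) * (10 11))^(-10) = (11)(2 6 7)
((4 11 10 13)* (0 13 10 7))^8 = (0 11 13 7 4)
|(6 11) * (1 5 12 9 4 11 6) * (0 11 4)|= |(0 11 1 5 12 9)|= 6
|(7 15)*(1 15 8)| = 4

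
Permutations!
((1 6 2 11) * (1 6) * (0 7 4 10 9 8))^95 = (0 8 9 10 4 7)(2 6 11)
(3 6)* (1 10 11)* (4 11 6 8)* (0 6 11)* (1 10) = (0 6 3 8 4)(10 11) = [6, 1, 2, 8, 0, 5, 3, 7, 4, 9, 11, 10]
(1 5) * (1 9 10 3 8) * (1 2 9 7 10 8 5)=(2 9 8)(3 5 7 10)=[0, 1, 9, 5, 4, 7, 6, 10, 2, 8, 3]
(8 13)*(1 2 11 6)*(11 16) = (1 2 16 11 6)(8 13) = [0, 2, 16, 3, 4, 5, 1, 7, 13, 9, 10, 6, 12, 8, 14, 15, 11]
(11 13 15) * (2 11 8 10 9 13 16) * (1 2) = [0, 2, 11, 3, 4, 5, 6, 7, 10, 13, 9, 16, 12, 15, 14, 8, 1] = (1 2 11 16)(8 10 9 13 15)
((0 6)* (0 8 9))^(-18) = ((0 6 8 9))^(-18) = (0 8)(6 9)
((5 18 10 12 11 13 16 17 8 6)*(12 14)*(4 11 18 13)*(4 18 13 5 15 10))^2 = ((4 11 18)(6 15 10 14 12 13 16 17 8))^2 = (4 18 11)(6 10 12 16 8 15 14 13 17)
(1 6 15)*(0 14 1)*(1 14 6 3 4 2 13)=(0 6 15)(1 3 4 2 13)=[6, 3, 13, 4, 2, 5, 15, 7, 8, 9, 10, 11, 12, 1, 14, 0]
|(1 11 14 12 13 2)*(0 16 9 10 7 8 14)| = 12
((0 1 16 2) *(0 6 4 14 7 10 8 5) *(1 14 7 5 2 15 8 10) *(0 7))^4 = ((0 14 5 7 1 16 15 8 2 6 4))^4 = (0 1 2 14 16 6 5 15 4 7 8)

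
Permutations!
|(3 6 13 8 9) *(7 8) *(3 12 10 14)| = 9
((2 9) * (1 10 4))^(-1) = (1 4 10)(2 9)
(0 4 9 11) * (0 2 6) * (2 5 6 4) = (0 2 4 9 11 5 6) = [2, 1, 4, 3, 9, 6, 0, 7, 8, 11, 10, 5]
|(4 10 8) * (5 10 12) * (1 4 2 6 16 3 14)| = |(1 4 12 5 10 8 2 6 16 3 14)| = 11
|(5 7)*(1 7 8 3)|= 5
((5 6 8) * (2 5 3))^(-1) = (2 3 8 6 5)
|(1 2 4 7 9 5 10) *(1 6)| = 8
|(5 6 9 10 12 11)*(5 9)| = 4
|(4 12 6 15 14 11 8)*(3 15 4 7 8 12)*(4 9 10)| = |(3 15 14 11 12 6 9 10 4)(7 8)| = 18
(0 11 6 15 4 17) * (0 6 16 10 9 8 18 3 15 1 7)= [11, 7, 2, 15, 17, 5, 1, 0, 18, 8, 9, 16, 12, 13, 14, 4, 10, 6, 3]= (0 11 16 10 9 8 18 3 15 4 17 6 1 7)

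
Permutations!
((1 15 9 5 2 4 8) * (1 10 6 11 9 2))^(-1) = ((1 15 2 4 8 10 6 11 9 5))^(-1) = (1 5 9 11 6 10 8 4 2 15)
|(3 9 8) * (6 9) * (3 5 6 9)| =5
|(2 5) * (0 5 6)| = |(0 5 2 6)| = 4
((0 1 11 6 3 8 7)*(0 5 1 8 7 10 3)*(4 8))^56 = ((0 4 8 10 3 7 5 1 11 6))^56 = (0 5 8 11 3)(1 10 6 7 4)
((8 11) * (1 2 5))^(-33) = (8 11)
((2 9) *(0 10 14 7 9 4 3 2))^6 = ((0 10 14 7 9)(2 4 3))^6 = (0 10 14 7 9)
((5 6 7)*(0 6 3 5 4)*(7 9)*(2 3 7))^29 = (0 5 9 4 3 6 7 2)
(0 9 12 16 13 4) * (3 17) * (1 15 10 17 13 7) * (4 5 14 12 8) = (0 9 8 4)(1 15 10 17 3 13 5 14 12 16 7) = [9, 15, 2, 13, 0, 14, 6, 1, 4, 8, 17, 11, 16, 5, 12, 10, 7, 3]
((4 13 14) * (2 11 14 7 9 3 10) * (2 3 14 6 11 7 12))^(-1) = ((2 7 9 14 4 13 12)(3 10)(6 11))^(-1) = (2 12 13 4 14 9 7)(3 10)(6 11)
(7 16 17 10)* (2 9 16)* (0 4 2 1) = (0 4 2 9 16 17 10 7 1) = [4, 0, 9, 3, 2, 5, 6, 1, 8, 16, 7, 11, 12, 13, 14, 15, 17, 10]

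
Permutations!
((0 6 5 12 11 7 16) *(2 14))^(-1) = (0 16 7 11 12 5 6)(2 14)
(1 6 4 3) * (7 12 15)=(1 6 4 3)(7 12 15)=[0, 6, 2, 1, 3, 5, 4, 12, 8, 9, 10, 11, 15, 13, 14, 7]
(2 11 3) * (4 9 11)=[0, 1, 4, 2, 9, 5, 6, 7, 8, 11, 10, 3]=(2 4 9 11 3)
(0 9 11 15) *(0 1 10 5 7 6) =(0 9 11 15 1 10 5 7 6) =[9, 10, 2, 3, 4, 7, 0, 6, 8, 11, 5, 15, 12, 13, 14, 1]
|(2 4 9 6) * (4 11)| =|(2 11 4 9 6)| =5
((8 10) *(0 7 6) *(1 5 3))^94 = ((0 7 6)(1 5 3)(8 10))^94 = (10)(0 7 6)(1 5 3)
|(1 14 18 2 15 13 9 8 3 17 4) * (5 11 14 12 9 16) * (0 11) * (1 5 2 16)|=16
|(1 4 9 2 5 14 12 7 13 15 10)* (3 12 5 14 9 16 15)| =20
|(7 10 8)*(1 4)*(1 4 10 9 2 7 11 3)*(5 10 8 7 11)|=|(1 8 5 10 7 9 2 11 3)|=9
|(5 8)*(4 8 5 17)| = 3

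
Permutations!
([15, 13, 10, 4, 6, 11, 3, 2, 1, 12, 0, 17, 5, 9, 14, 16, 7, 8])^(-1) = [10, 8, 7, 6, 3, 12, 4, 16, 17, 13, 2, 5, 9, 1, 14, 0, 15, 11]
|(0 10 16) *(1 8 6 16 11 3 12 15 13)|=11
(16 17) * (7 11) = (7 11)(16 17) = [0, 1, 2, 3, 4, 5, 6, 11, 8, 9, 10, 7, 12, 13, 14, 15, 17, 16]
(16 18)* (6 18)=(6 18 16)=[0, 1, 2, 3, 4, 5, 18, 7, 8, 9, 10, 11, 12, 13, 14, 15, 6, 17, 16]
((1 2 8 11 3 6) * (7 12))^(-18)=((1 2 8 11 3 6)(7 12))^(-18)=(12)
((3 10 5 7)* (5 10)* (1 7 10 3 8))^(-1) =(1 8 7)(3 10 5)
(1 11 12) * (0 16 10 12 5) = [16, 11, 2, 3, 4, 0, 6, 7, 8, 9, 12, 5, 1, 13, 14, 15, 10] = (0 16 10 12 1 11 5)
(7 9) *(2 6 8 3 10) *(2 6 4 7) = (2 4 7 9)(3 10 6 8) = [0, 1, 4, 10, 7, 5, 8, 9, 3, 2, 6]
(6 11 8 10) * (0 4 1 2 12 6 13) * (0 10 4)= (1 2 12 6 11 8 4)(10 13)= [0, 2, 12, 3, 1, 5, 11, 7, 4, 9, 13, 8, 6, 10]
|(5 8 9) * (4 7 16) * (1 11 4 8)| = |(1 11 4 7 16 8 9 5)| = 8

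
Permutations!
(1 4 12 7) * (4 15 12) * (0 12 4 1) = [12, 15, 2, 3, 1, 5, 6, 0, 8, 9, 10, 11, 7, 13, 14, 4] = (0 12 7)(1 15 4)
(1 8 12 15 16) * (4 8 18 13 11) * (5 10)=(1 18 13 11 4 8 12 15 16)(5 10)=[0, 18, 2, 3, 8, 10, 6, 7, 12, 9, 5, 4, 15, 11, 14, 16, 1, 17, 13]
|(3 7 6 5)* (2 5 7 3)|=2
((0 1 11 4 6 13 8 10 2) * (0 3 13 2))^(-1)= ((0 1 11 4 6 2 3 13 8 10))^(-1)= (0 10 8 13 3 2 6 4 11 1)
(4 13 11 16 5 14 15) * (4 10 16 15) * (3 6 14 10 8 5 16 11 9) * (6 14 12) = (16)(3 14 4 13 9)(5 10 11 15 8)(6 12) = [0, 1, 2, 14, 13, 10, 12, 7, 5, 3, 11, 15, 6, 9, 4, 8, 16]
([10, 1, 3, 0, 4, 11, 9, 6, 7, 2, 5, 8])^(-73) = (0 9 8 10 2 7 5 3 6 11)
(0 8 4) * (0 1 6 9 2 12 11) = (0 8 4 1 6 9 2 12 11) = [8, 6, 12, 3, 1, 5, 9, 7, 4, 2, 10, 0, 11]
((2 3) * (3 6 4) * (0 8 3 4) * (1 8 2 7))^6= (1 3)(7 8)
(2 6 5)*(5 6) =(6)(2 5) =[0, 1, 5, 3, 4, 2, 6]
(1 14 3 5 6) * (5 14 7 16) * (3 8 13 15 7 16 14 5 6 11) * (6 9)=[0, 16, 2, 5, 4, 11, 1, 14, 13, 6, 10, 3, 12, 15, 8, 7, 9]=(1 16 9 6)(3 5 11)(7 14 8 13 15)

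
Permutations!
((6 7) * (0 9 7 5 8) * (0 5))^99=(0 6 7 9)(5 8)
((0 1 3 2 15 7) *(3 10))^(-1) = ((0 1 10 3 2 15 7))^(-1) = (0 7 15 2 3 10 1)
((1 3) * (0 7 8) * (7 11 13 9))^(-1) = (0 8 7 9 13 11)(1 3)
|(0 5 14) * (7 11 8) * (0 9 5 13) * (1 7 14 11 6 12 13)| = 30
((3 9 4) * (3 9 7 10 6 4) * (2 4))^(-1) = ((2 4 9 3 7 10 6))^(-1) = (2 6 10 7 3 9 4)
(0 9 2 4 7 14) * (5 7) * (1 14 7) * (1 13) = (0 9 2 4 5 13 1 14) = [9, 14, 4, 3, 5, 13, 6, 7, 8, 2, 10, 11, 12, 1, 0]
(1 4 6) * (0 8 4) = (0 8 4 6 1) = [8, 0, 2, 3, 6, 5, 1, 7, 4]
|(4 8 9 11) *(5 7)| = 4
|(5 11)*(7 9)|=|(5 11)(7 9)|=2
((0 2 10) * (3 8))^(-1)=((0 2 10)(3 8))^(-1)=(0 10 2)(3 8)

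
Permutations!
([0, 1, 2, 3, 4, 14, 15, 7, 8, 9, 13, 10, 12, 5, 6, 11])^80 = [0, 1, 2, 3, 4, 15, 10, 7, 8, 9, 14, 5, 12, 6, 11, 13]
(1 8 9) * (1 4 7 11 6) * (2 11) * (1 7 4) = (1 8 9)(2 11 6 7) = [0, 8, 11, 3, 4, 5, 7, 2, 9, 1, 10, 6]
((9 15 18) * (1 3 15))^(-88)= ((1 3 15 18 9))^(-88)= (1 15 9 3 18)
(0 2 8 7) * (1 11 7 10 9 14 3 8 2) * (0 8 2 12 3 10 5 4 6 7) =[1, 11, 12, 2, 6, 4, 7, 8, 5, 14, 9, 0, 3, 13, 10] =(0 1 11)(2 12 3)(4 6 7 8 5)(9 14 10)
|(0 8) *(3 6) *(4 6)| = |(0 8)(3 4 6)| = 6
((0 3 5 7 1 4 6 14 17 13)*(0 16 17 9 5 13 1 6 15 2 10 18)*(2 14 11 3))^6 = (0 10)(1 7 17 5 16 9 13 14 3 15 11 4 6)(2 18)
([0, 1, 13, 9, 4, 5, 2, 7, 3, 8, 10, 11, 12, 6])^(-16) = (2 6 13)(3 8 9)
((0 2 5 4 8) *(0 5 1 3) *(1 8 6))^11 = (0 5 1 2 4 3 8 6)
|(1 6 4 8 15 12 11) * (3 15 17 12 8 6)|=14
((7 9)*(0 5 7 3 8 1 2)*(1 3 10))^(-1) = (0 2 1 10 9 7 5)(3 8)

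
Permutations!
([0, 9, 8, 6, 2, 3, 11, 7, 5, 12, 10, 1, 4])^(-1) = [0, 11, 4, 5, 12, 8, 3, 7, 2, 1, 10, 6, 9]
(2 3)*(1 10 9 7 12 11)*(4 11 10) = (1 4 11)(2 3)(7 12 10 9) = [0, 4, 3, 2, 11, 5, 6, 12, 8, 7, 9, 1, 10]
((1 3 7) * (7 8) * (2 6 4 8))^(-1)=((1 3 2 6 4 8 7))^(-1)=(1 7 8 4 6 2 3)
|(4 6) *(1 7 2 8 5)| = |(1 7 2 8 5)(4 6)| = 10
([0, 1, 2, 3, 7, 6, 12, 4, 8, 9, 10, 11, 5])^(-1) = [0, 1, 2, 3, 7, 12, 5, 4, 8, 9, 10, 11, 6]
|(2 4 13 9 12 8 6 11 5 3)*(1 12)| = |(1 12 8 6 11 5 3 2 4 13 9)| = 11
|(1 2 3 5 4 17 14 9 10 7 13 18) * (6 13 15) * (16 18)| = 15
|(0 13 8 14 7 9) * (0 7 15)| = 10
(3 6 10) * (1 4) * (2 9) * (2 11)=(1 4)(2 9 11)(3 6 10)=[0, 4, 9, 6, 1, 5, 10, 7, 8, 11, 3, 2]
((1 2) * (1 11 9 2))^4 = (2 11 9)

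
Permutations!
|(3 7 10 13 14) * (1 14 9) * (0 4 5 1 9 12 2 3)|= |(0 4 5 1 14)(2 3 7 10 13 12)|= 30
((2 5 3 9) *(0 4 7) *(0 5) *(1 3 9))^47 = ((0 4 7 5 9 2)(1 3))^47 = (0 2 9 5 7 4)(1 3)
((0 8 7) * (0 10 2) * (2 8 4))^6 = ((0 4 2)(7 10 8))^6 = (10)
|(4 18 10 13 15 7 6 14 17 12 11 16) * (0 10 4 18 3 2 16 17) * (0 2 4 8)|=|(0 10 13 15 7 6 14 2 16 18 8)(3 4)(11 17 12)|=66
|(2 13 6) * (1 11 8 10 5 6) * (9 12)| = 8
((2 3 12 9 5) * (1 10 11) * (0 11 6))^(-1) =((0 11 1 10 6)(2 3 12 9 5))^(-1) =(0 6 10 1 11)(2 5 9 12 3)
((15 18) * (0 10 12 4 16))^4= ((0 10 12 4 16)(15 18))^4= (18)(0 16 4 12 10)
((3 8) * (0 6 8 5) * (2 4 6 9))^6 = ((0 9 2 4 6 8 3 5))^6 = (0 3 6 2)(4 9 5 8)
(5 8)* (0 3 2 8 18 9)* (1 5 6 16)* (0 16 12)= (0 3 2 8 6 12)(1 5 18 9 16)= [3, 5, 8, 2, 4, 18, 12, 7, 6, 16, 10, 11, 0, 13, 14, 15, 1, 17, 9]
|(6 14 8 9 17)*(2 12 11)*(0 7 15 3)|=60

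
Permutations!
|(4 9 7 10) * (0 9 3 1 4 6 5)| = 6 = |(0 9 7 10 6 5)(1 4 3)|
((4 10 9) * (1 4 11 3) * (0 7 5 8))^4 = (1 11 10)(3 9 4) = ((0 7 5 8)(1 4 10 9 11 3))^4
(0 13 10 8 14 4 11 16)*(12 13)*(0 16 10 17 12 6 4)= (0 6 4 11 10 8 14)(12 13 17)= [6, 1, 2, 3, 11, 5, 4, 7, 14, 9, 8, 10, 13, 17, 0, 15, 16, 12]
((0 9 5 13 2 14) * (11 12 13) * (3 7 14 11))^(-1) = (0 14 7 3 5 9)(2 13 12 11)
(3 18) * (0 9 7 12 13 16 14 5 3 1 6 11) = [9, 6, 2, 18, 4, 3, 11, 12, 8, 7, 10, 0, 13, 16, 5, 15, 14, 17, 1] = (0 9 7 12 13 16 14 5 3 18 1 6 11)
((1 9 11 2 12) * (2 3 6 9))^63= ((1 2 12)(3 6 9 11))^63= (12)(3 11 9 6)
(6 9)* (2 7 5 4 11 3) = (2 7 5 4 11 3)(6 9) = [0, 1, 7, 2, 11, 4, 9, 5, 8, 6, 10, 3]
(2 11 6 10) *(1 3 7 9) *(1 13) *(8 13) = (1 3 7 9 8 13)(2 11 6 10) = [0, 3, 11, 7, 4, 5, 10, 9, 13, 8, 2, 6, 12, 1]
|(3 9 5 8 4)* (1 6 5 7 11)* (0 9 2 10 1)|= 8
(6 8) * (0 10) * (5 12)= [10, 1, 2, 3, 4, 12, 8, 7, 6, 9, 0, 11, 5]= (0 10)(5 12)(6 8)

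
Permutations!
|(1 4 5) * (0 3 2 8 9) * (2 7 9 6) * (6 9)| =21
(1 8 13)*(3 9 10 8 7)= (1 7 3 9 10 8 13)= [0, 7, 2, 9, 4, 5, 6, 3, 13, 10, 8, 11, 12, 1]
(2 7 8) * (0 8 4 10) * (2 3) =(0 8 3 2 7 4 10) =[8, 1, 7, 2, 10, 5, 6, 4, 3, 9, 0]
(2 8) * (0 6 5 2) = [6, 1, 8, 3, 4, 2, 5, 7, 0] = (0 6 5 2 8)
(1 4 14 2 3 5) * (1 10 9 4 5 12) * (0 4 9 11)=(0 4 14 2 3 12 1 5 10 11)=[4, 5, 3, 12, 14, 10, 6, 7, 8, 9, 11, 0, 1, 13, 2]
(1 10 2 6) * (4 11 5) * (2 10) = (1 2 6)(4 11 5) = [0, 2, 6, 3, 11, 4, 1, 7, 8, 9, 10, 5]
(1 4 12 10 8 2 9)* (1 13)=(1 4 12 10 8 2 9 13)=[0, 4, 9, 3, 12, 5, 6, 7, 2, 13, 8, 11, 10, 1]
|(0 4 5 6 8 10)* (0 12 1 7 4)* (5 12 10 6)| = |(1 7 4 12)(6 8)| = 4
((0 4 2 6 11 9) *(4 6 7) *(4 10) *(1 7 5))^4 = ((0 6 11 9)(1 7 10 4 2 5))^4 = (11)(1 2 10)(4 7 5)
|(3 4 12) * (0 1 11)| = |(0 1 11)(3 4 12)| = 3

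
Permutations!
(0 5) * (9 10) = [5, 1, 2, 3, 4, 0, 6, 7, 8, 10, 9] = (0 5)(9 10)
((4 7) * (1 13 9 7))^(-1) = (1 4 7 9 13)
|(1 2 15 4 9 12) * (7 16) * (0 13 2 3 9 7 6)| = |(0 13 2 15 4 7 16 6)(1 3 9 12)| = 8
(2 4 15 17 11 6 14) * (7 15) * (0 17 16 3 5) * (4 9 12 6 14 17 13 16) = [13, 1, 9, 5, 7, 0, 17, 15, 8, 12, 10, 14, 6, 16, 2, 4, 3, 11] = (0 13 16 3 5)(2 9 12 6 17 11 14)(4 7 15)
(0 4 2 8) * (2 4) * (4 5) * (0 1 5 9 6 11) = [2, 5, 8, 3, 9, 4, 11, 7, 1, 6, 10, 0] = (0 2 8 1 5 4 9 6 11)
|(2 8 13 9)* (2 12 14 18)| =|(2 8 13 9 12 14 18)| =7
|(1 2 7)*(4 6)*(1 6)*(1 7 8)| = 3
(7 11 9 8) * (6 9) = (6 9 8 7 11) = [0, 1, 2, 3, 4, 5, 9, 11, 7, 8, 10, 6]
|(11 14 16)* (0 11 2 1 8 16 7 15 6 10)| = 28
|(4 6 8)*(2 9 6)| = 5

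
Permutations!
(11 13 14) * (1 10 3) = (1 10 3)(11 13 14) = [0, 10, 2, 1, 4, 5, 6, 7, 8, 9, 3, 13, 12, 14, 11]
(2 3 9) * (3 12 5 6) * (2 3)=(2 12 5 6)(3 9)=[0, 1, 12, 9, 4, 6, 2, 7, 8, 3, 10, 11, 5]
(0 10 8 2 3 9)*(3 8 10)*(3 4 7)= (10)(0 4 7 3 9)(2 8)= [4, 1, 8, 9, 7, 5, 6, 3, 2, 0, 10]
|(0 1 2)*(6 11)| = 6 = |(0 1 2)(6 11)|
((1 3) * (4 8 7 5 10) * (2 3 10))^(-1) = (1 3 2 5 7 8 4 10)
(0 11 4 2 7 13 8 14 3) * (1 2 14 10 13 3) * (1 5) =[11, 2, 7, 0, 14, 1, 6, 3, 10, 9, 13, 4, 12, 8, 5] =(0 11 4 14 5 1 2 7 3)(8 10 13)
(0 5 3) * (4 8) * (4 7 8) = (0 5 3)(7 8) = [5, 1, 2, 0, 4, 3, 6, 8, 7]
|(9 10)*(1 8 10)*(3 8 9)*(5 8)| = |(1 9)(3 5 8 10)| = 4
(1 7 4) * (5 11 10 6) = (1 7 4)(5 11 10 6) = [0, 7, 2, 3, 1, 11, 5, 4, 8, 9, 6, 10]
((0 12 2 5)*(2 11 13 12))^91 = (0 2 5)(11 13 12)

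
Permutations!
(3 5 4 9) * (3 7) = (3 5 4 9 7) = [0, 1, 2, 5, 9, 4, 6, 3, 8, 7]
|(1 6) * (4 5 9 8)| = |(1 6)(4 5 9 8)| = 4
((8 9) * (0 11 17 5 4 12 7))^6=(0 7 12 4 5 17 11)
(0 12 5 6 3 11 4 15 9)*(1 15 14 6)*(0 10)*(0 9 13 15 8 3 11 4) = (0 12 5 1 8 3 4 14 6 11)(9 10)(13 15) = [12, 8, 2, 4, 14, 1, 11, 7, 3, 10, 9, 0, 5, 15, 6, 13]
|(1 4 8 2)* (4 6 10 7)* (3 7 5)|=9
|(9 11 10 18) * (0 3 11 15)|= |(0 3 11 10 18 9 15)|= 7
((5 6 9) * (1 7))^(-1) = (1 7)(5 9 6)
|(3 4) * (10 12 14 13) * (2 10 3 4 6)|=|(2 10 12 14 13 3 6)|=7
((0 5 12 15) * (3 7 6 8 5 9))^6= ((0 9 3 7 6 8 5 12 15))^6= (0 5 7)(3 15 8)(6 9 12)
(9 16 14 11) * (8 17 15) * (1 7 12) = (1 7 12)(8 17 15)(9 16 14 11) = [0, 7, 2, 3, 4, 5, 6, 12, 17, 16, 10, 9, 1, 13, 11, 8, 14, 15]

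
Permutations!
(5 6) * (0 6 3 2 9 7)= (0 6 5 3 2 9 7)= [6, 1, 9, 2, 4, 3, 5, 0, 8, 7]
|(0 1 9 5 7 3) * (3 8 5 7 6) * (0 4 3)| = |(0 1 9 7 8 5 6)(3 4)| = 14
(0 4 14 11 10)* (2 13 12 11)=(0 4 14 2 13 12 11 10)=[4, 1, 13, 3, 14, 5, 6, 7, 8, 9, 0, 10, 11, 12, 2]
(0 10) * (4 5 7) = (0 10)(4 5 7) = [10, 1, 2, 3, 5, 7, 6, 4, 8, 9, 0]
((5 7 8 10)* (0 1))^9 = ((0 1)(5 7 8 10))^9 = (0 1)(5 7 8 10)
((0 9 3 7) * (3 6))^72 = (0 6 7 9 3)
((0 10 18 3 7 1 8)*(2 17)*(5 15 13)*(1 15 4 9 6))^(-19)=(0 5 10 4 18 9 3 6 7 1 15 8 13)(2 17)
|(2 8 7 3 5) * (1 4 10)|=|(1 4 10)(2 8 7 3 5)|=15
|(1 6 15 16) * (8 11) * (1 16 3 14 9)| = 6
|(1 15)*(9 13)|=2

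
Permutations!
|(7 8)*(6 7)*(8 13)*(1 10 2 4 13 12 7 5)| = 8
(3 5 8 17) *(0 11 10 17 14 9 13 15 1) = (0 11 10 17 3 5 8 14 9 13 15 1) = [11, 0, 2, 5, 4, 8, 6, 7, 14, 13, 17, 10, 12, 15, 9, 1, 16, 3]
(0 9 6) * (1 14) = (0 9 6)(1 14) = [9, 14, 2, 3, 4, 5, 0, 7, 8, 6, 10, 11, 12, 13, 1]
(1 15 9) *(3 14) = (1 15 9)(3 14) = [0, 15, 2, 14, 4, 5, 6, 7, 8, 1, 10, 11, 12, 13, 3, 9]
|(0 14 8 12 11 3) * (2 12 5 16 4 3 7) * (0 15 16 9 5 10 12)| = 8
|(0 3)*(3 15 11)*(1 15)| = |(0 1 15 11 3)| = 5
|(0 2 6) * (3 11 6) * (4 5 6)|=|(0 2 3 11 4 5 6)|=7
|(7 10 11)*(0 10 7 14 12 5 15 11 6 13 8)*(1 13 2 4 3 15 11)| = 20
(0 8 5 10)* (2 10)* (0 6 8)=[0, 1, 10, 3, 4, 2, 8, 7, 5, 9, 6]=(2 10 6 8 5)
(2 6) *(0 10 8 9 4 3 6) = (0 10 8 9 4 3 6 2) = [10, 1, 0, 6, 3, 5, 2, 7, 9, 4, 8]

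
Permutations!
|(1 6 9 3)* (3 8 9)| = |(1 6 3)(8 9)| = 6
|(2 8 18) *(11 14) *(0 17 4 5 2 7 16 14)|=11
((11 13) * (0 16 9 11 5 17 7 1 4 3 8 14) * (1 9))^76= (0 14 8 3 4 1 16)(5 11 7)(9 17 13)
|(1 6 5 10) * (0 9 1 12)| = |(0 9 1 6 5 10 12)| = 7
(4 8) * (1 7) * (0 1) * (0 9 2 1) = [0, 7, 1, 3, 8, 5, 6, 9, 4, 2] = (1 7 9 2)(4 8)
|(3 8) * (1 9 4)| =6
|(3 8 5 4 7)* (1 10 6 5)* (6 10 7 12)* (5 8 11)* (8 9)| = |(1 7 3 11 5 4 12 6 9 8)| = 10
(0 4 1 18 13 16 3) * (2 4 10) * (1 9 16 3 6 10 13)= [13, 18, 4, 0, 9, 5, 10, 7, 8, 16, 2, 11, 12, 3, 14, 15, 6, 17, 1]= (0 13 3)(1 18)(2 4 9 16 6 10)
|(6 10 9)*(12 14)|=|(6 10 9)(12 14)|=6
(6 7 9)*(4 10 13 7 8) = [0, 1, 2, 3, 10, 5, 8, 9, 4, 6, 13, 11, 12, 7] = (4 10 13 7 9 6 8)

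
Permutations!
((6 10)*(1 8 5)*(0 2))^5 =(0 2)(1 5 8)(6 10)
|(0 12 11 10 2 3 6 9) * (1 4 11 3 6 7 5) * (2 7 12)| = |(0 2 6 9)(1 4 11 10 7 5)(3 12)| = 12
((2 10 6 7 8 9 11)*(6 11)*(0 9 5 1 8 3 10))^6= ((0 9 6 7 3 10 11 2)(1 8 5))^6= (0 11 3 6)(2 10 7 9)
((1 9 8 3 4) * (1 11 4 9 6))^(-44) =(11)(3 9 8)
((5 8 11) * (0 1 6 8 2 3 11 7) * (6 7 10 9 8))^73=(0 1 7)(2 3 11 5)(8 10 9)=((0 1 7)(2 3 11 5)(8 10 9))^73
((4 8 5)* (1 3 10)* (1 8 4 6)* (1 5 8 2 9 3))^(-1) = ((2 9 3 10)(5 6))^(-1) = (2 10 3 9)(5 6)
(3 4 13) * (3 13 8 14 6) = (3 4 8 14 6) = [0, 1, 2, 4, 8, 5, 3, 7, 14, 9, 10, 11, 12, 13, 6]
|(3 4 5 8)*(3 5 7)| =|(3 4 7)(5 8)| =6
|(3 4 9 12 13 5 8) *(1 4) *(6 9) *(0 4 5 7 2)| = |(0 4 6 9 12 13 7 2)(1 5 8 3)| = 8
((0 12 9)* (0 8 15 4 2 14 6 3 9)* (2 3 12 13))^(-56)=((0 13 2 14 6 12)(3 9 8 15 4))^(-56)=(0 6 2)(3 4 15 8 9)(12 14 13)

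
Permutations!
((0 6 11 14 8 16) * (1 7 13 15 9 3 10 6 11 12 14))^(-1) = ((0 11 1 7 13 15 9 3 10 6 12 14 8 16))^(-1) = (0 16 8 14 12 6 10 3 9 15 13 7 1 11)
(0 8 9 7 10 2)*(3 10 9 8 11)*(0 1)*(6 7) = (0 11 3 10 2 1)(6 7 9) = [11, 0, 1, 10, 4, 5, 7, 9, 8, 6, 2, 3]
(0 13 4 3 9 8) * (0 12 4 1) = (0 13 1)(3 9 8 12 4) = [13, 0, 2, 9, 3, 5, 6, 7, 12, 8, 10, 11, 4, 1]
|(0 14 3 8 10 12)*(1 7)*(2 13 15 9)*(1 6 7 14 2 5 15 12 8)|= |(0 2 13 12)(1 14 3)(5 15 9)(6 7)(8 10)|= 12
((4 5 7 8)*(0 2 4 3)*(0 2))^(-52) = (2 5 8)(3 4 7)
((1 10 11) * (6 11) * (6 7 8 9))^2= ((1 10 7 8 9 6 11))^2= (1 7 9 11 10 8 6)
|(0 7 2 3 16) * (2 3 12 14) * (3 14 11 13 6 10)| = 11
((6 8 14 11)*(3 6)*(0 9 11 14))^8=((14)(0 9 11 3 6 8))^8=(14)(0 11 6)(3 8 9)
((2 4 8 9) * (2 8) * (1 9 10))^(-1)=(1 10 8 9)(2 4)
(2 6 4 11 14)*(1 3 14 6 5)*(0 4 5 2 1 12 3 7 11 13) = [4, 7, 2, 14, 13, 12, 5, 11, 8, 9, 10, 6, 3, 0, 1] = (0 4 13)(1 7 11 6 5 12 3 14)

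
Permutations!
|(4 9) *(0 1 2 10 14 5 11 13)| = 8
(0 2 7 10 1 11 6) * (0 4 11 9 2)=(1 9 2 7 10)(4 11 6)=[0, 9, 7, 3, 11, 5, 4, 10, 8, 2, 1, 6]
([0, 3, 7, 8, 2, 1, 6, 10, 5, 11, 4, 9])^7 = (1 5 8 3)(2 4 10 7)(9 11)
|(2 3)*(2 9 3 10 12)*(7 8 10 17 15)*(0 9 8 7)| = |(0 9 3 8 10 12 2 17 15)| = 9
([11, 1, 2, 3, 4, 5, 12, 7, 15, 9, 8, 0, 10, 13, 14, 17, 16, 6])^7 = [11, 1, 2, 3, 4, 5, 12, 7, 15, 9, 8, 0, 10, 13, 14, 17, 16, 6]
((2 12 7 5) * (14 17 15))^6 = ((2 12 7 5)(14 17 15))^6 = (17)(2 7)(5 12)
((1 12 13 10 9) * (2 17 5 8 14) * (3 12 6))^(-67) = (1 12 9 3 10 6 13)(2 8 17 14 5)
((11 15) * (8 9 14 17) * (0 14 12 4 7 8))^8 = ((0 14 17)(4 7 8 9 12)(11 15))^8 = (0 17 14)(4 9 7 12 8)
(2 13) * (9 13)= (2 9 13)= [0, 1, 9, 3, 4, 5, 6, 7, 8, 13, 10, 11, 12, 2]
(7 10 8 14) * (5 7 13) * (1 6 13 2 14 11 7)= (1 6 13 5)(2 14)(7 10 8 11)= [0, 6, 14, 3, 4, 1, 13, 10, 11, 9, 8, 7, 12, 5, 2]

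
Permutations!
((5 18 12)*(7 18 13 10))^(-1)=(5 12 18 7 10 13)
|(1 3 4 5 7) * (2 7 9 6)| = |(1 3 4 5 9 6 2 7)| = 8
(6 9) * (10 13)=[0, 1, 2, 3, 4, 5, 9, 7, 8, 6, 13, 11, 12, 10]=(6 9)(10 13)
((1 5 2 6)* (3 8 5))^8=(1 8 2)(3 5 6)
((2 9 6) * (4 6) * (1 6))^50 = (9)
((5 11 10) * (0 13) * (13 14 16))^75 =((0 14 16 13)(5 11 10))^75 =(0 13 16 14)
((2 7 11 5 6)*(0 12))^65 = (0 12) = ((0 12)(2 7 11 5 6))^65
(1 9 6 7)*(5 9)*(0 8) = (0 8)(1 5 9 6 7) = [8, 5, 2, 3, 4, 9, 7, 1, 0, 6]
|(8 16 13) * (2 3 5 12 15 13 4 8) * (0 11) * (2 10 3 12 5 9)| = 42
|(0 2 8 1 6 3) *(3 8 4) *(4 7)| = 15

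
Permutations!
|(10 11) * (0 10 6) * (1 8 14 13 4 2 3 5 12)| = 36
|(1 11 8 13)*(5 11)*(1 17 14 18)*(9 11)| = |(1 5 9 11 8 13 17 14 18)| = 9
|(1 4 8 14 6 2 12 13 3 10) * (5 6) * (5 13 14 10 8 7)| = 12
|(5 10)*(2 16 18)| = |(2 16 18)(5 10)| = 6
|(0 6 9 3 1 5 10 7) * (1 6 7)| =6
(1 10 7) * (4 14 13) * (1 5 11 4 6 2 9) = (1 10 7 5 11 4 14 13 6 2 9) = [0, 10, 9, 3, 14, 11, 2, 5, 8, 1, 7, 4, 12, 6, 13]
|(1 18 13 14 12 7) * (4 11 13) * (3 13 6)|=10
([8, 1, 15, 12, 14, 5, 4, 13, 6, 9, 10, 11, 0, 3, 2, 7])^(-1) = [12, 1, 14, 13, 6, 5, 8, 15, 0, 9, 10, 11, 3, 7, 4, 2]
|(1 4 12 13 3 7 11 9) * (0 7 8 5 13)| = 28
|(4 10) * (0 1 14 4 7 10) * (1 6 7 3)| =|(0 6 7 10 3 1 14 4)| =8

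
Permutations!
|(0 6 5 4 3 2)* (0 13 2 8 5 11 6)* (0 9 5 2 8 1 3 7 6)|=42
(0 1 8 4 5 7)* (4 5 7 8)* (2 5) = (0 1 4 7)(2 5 8) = [1, 4, 5, 3, 7, 8, 6, 0, 2]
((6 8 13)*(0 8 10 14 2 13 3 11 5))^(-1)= (0 5 11 3 8)(2 14 10 6 13)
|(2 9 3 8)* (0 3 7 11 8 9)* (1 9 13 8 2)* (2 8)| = |(0 3 13 2)(1 9 7 11 8)| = 20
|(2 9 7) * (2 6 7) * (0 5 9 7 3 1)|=|(0 5 9 2 7 6 3 1)|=8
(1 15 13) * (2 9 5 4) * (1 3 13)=(1 15)(2 9 5 4)(3 13)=[0, 15, 9, 13, 2, 4, 6, 7, 8, 5, 10, 11, 12, 3, 14, 1]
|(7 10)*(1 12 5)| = |(1 12 5)(7 10)| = 6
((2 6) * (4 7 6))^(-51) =(2 4 7 6)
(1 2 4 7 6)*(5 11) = (1 2 4 7 6)(5 11) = [0, 2, 4, 3, 7, 11, 1, 6, 8, 9, 10, 5]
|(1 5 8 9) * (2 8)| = |(1 5 2 8 9)| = 5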